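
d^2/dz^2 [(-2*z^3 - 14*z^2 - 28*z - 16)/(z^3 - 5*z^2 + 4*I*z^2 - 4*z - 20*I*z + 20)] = (z^4*(-48 + 16*I) + z^3*(-152 - 48*I) + z^2*(408 - 1680*I) + z*(1080 + 304*I) + 1648 + 6240*I)/(z^7 + z^6*(-15 + 8*I) + z^5*(51 - 120*I) + z^4*(235 + 568*I) + z^3*(-1784 - 520*I) + z^2*(2760 - 2400*I) + z*(1200 + 4000*I) - 2000)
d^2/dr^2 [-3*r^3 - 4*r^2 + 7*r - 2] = -18*r - 8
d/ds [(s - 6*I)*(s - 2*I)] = 2*s - 8*I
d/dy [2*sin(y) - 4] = 2*cos(y)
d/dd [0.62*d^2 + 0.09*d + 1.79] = 1.24*d + 0.09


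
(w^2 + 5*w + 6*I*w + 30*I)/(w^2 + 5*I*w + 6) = (w + 5)/(w - I)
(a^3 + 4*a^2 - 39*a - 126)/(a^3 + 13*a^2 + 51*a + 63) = (a - 6)/(a + 3)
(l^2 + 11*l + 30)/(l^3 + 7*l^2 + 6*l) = (l + 5)/(l*(l + 1))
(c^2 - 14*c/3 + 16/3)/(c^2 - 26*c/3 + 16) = (c - 2)/(c - 6)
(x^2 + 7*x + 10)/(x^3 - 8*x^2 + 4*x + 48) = (x + 5)/(x^2 - 10*x + 24)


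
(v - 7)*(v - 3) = v^2 - 10*v + 21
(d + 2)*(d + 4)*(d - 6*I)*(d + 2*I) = d^4 + 6*d^3 - 4*I*d^3 + 20*d^2 - 24*I*d^2 + 72*d - 32*I*d + 96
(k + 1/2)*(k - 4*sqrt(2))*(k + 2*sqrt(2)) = k^3 - 2*sqrt(2)*k^2 + k^2/2 - 16*k - sqrt(2)*k - 8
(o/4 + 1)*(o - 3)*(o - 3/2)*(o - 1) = o^4/4 - 3*o^3/8 - 13*o^2/4 + 63*o/8 - 9/2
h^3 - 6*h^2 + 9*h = h*(h - 3)^2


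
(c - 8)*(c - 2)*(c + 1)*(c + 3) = c^4 - 6*c^3 - 21*c^2 + 34*c + 48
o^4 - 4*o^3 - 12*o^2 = o^2*(o - 6)*(o + 2)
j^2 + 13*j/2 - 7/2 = (j - 1/2)*(j + 7)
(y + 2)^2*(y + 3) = y^3 + 7*y^2 + 16*y + 12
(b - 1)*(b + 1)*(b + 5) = b^3 + 5*b^2 - b - 5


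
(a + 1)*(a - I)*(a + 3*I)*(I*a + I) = I*a^4 - 2*a^3 + 2*I*a^3 - 4*a^2 + 4*I*a^2 - 2*a + 6*I*a + 3*I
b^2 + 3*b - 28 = (b - 4)*(b + 7)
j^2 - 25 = (j - 5)*(j + 5)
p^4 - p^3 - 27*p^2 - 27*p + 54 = (p - 6)*(p - 1)*(p + 3)^2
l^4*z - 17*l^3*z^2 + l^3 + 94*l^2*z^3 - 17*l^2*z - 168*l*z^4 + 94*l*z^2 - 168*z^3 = (l - 7*z)*(l - 6*z)*(l - 4*z)*(l*z + 1)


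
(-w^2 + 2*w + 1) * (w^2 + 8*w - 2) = -w^4 - 6*w^3 + 19*w^2 + 4*w - 2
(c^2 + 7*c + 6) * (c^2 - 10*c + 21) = c^4 - 3*c^3 - 43*c^2 + 87*c + 126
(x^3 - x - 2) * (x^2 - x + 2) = x^5 - x^4 + x^3 - x^2 - 4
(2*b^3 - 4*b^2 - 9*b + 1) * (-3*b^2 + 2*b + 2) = -6*b^5 + 16*b^4 + 23*b^3 - 29*b^2 - 16*b + 2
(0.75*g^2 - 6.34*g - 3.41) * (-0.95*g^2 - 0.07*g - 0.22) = -0.7125*g^4 + 5.9705*g^3 + 3.5183*g^2 + 1.6335*g + 0.7502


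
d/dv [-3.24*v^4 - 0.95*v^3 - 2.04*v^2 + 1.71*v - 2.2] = -12.96*v^3 - 2.85*v^2 - 4.08*v + 1.71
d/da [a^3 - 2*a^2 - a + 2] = 3*a^2 - 4*a - 1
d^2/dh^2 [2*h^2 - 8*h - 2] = 4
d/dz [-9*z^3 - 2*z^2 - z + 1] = -27*z^2 - 4*z - 1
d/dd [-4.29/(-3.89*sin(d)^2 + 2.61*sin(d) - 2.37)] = (11.1969 - 33.3762*sin(d))*cos(d)/(3.89*sin(d)^2 - 2.61*sin(d) + 2.37)^2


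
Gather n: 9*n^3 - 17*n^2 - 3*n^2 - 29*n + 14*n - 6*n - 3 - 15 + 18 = 9*n^3 - 20*n^2 - 21*n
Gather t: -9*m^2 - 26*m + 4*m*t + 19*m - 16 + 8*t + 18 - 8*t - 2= -9*m^2 + 4*m*t - 7*m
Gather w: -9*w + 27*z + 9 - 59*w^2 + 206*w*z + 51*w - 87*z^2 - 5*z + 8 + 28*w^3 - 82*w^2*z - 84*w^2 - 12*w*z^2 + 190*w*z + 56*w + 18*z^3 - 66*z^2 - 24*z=28*w^3 + w^2*(-82*z - 143) + w*(-12*z^2 + 396*z + 98) + 18*z^3 - 153*z^2 - 2*z + 17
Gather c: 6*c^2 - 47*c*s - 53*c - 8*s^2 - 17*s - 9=6*c^2 + c*(-47*s - 53) - 8*s^2 - 17*s - 9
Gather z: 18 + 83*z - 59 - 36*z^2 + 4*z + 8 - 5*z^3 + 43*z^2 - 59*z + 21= -5*z^3 + 7*z^2 + 28*z - 12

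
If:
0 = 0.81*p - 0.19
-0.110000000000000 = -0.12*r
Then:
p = 0.23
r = 0.92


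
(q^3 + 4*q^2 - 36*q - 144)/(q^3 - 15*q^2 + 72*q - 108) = (q^2 + 10*q + 24)/(q^2 - 9*q + 18)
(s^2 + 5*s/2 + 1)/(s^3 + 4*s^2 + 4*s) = (s + 1/2)/(s*(s + 2))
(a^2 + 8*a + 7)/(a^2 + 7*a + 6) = (a + 7)/(a + 6)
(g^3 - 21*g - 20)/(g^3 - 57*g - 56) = (g^2 - g - 20)/(g^2 - g - 56)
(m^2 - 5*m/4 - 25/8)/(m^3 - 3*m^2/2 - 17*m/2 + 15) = (m + 5/4)/(m^2 + m - 6)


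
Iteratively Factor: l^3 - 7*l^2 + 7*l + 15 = (l - 3)*(l^2 - 4*l - 5) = (l - 3)*(l + 1)*(l - 5)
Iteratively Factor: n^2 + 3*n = (n + 3)*(n)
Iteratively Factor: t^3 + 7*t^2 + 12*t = (t)*(t^2 + 7*t + 12) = t*(t + 4)*(t + 3)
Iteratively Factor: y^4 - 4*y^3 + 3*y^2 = (y - 1)*(y^3 - 3*y^2) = y*(y - 1)*(y^2 - 3*y) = y*(y - 3)*(y - 1)*(y)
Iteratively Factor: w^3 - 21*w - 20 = (w - 5)*(w^2 + 5*w + 4) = (w - 5)*(w + 1)*(w + 4)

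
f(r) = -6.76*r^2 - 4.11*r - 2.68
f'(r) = -13.52*r - 4.11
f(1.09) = -15.19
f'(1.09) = -18.85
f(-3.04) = -52.66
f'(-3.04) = 36.99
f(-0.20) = -2.13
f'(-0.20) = -1.41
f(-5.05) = -154.32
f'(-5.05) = 64.17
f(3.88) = -120.39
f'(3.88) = -56.57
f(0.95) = -12.69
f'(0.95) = -16.95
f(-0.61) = -2.69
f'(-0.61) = 4.14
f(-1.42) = -10.47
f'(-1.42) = 15.09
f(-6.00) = -221.38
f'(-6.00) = 77.01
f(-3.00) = -51.19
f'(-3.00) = 36.45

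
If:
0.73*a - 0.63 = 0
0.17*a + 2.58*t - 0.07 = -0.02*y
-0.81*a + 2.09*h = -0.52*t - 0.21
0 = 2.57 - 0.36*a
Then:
No Solution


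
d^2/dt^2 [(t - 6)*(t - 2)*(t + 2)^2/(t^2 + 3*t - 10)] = 2*(t^3 + 15*t^2 + 75*t + 26)/(t^3 + 15*t^2 + 75*t + 125)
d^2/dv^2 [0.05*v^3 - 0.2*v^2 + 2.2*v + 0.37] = 0.3*v - 0.4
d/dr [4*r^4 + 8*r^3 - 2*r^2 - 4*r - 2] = 16*r^3 + 24*r^2 - 4*r - 4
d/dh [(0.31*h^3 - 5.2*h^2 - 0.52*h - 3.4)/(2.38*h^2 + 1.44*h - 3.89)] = (0.7378*h^4 + 0.892800000000001*h^3 - 9.8681*h^2 + 56.64*h + 6.9188)/(5.6644*h^4 + 6.8544*h^3 - 16.4428*h^2 - 11.2032*h + 15.1321)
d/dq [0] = 0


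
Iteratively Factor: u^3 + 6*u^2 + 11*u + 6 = (u + 2)*(u^2 + 4*u + 3) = (u + 2)*(u + 3)*(u + 1)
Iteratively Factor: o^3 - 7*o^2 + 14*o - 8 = (o - 1)*(o^2 - 6*o + 8) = (o - 2)*(o - 1)*(o - 4)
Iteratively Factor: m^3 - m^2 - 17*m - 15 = (m + 3)*(m^2 - 4*m - 5) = (m - 5)*(m + 3)*(m + 1)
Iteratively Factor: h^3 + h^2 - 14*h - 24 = (h - 4)*(h^2 + 5*h + 6) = (h - 4)*(h + 3)*(h + 2)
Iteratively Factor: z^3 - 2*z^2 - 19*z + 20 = (z - 5)*(z^2 + 3*z - 4) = (z - 5)*(z + 4)*(z - 1)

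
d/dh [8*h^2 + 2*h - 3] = 16*h + 2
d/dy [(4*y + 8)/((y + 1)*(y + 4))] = 4*(-y^2 - 4*y - 6)/(y^4 + 10*y^3 + 33*y^2 + 40*y + 16)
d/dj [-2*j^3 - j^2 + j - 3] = -6*j^2 - 2*j + 1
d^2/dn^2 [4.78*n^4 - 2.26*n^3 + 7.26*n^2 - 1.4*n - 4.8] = 57.36*n^2 - 13.56*n + 14.52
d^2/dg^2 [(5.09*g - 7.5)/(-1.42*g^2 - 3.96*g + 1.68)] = (-(2.84*g + 3.96)*(5.09*g - 7.5)*(5.68*g + 7.92) + (43.3668*g + 19.0128)*(1.42*g^2 + 3.96*g - 1.68))/(1.42*g^2 + 3.96*g - 1.68)^3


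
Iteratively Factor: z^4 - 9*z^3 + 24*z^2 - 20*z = (z - 5)*(z^3 - 4*z^2 + 4*z) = (z - 5)*(z - 2)*(z^2 - 2*z) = (z - 5)*(z - 2)^2*(z)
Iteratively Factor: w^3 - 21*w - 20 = (w + 4)*(w^2 - 4*w - 5) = (w + 1)*(w + 4)*(w - 5)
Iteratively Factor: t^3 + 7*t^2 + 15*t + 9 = (t + 1)*(t^2 + 6*t + 9) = (t + 1)*(t + 3)*(t + 3)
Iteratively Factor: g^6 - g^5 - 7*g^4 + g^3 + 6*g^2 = (g)*(g^5 - g^4 - 7*g^3 + g^2 + 6*g) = g*(g - 3)*(g^4 + 2*g^3 - g^2 - 2*g) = g*(g - 3)*(g + 1)*(g^3 + g^2 - 2*g) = g*(g - 3)*(g - 1)*(g + 1)*(g^2 + 2*g) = g^2*(g - 3)*(g - 1)*(g + 1)*(g + 2)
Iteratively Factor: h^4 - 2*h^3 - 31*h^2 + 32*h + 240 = (h + 4)*(h^3 - 6*h^2 - 7*h + 60) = (h - 4)*(h + 4)*(h^2 - 2*h - 15) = (h - 4)*(h + 3)*(h + 4)*(h - 5)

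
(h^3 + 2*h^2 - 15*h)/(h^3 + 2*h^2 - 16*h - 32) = h*(h^2 + 2*h - 15)/(h^3 + 2*h^2 - 16*h - 32)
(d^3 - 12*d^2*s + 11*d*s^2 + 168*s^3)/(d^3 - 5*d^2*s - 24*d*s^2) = (d - 7*s)/d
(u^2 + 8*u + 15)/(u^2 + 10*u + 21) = (u + 5)/(u + 7)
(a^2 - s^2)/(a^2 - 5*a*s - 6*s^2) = (-a + s)/(-a + 6*s)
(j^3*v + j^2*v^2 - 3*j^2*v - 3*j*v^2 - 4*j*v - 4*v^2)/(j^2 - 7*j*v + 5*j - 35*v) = v*(j^3 + j^2*v - 3*j^2 - 3*j*v - 4*j - 4*v)/(j^2 - 7*j*v + 5*j - 35*v)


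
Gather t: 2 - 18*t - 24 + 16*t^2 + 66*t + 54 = 16*t^2 + 48*t + 32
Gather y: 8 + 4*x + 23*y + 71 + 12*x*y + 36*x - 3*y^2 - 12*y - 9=40*x - 3*y^2 + y*(12*x + 11) + 70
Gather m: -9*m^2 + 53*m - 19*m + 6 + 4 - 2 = -9*m^2 + 34*m + 8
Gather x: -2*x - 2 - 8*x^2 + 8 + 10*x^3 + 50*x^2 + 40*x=10*x^3 + 42*x^2 + 38*x + 6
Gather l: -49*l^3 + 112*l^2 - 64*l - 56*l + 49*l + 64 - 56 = -49*l^3 + 112*l^2 - 71*l + 8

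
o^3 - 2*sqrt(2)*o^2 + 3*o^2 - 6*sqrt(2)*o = o*(o + 3)*(o - 2*sqrt(2))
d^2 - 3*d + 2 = (d - 2)*(d - 1)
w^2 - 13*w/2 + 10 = (w - 4)*(w - 5/2)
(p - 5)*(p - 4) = p^2 - 9*p + 20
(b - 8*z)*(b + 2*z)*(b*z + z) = b^3*z - 6*b^2*z^2 + b^2*z - 16*b*z^3 - 6*b*z^2 - 16*z^3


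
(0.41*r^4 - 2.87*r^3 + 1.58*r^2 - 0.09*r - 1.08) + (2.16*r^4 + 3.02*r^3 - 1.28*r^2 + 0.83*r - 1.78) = 2.57*r^4 + 0.15*r^3 + 0.3*r^2 + 0.74*r - 2.86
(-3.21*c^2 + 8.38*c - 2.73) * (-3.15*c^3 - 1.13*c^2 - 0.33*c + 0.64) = 10.1115*c^5 - 22.7697*c^4 + 0.189399999999999*c^3 - 1.7349*c^2 + 6.2641*c - 1.7472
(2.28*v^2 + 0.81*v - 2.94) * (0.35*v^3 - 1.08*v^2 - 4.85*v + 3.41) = 0.798*v^5 - 2.1789*v^4 - 12.9618*v^3 + 7.0215*v^2 + 17.0211*v - 10.0254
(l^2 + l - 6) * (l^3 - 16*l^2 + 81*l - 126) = l^5 - 15*l^4 + 59*l^3 + 51*l^2 - 612*l + 756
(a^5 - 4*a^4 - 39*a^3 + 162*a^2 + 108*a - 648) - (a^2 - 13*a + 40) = a^5 - 4*a^4 - 39*a^3 + 161*a^2 + 121*a - 688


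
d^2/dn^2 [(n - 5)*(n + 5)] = 2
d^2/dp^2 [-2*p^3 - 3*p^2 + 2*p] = -12*p - 6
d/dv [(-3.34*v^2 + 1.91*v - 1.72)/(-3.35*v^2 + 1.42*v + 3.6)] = (1.6557*v^2 - 35.572*v + 9.3184)/(11.2225*v^4 - 9.514*v^3 - 22.1036*v^2 + 10.224*v + 12.96)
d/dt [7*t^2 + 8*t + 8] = 14*t + 8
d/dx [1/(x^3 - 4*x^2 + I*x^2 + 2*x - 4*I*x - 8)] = (-3*x^2 + 8*x - 2*I*x - 2 + 4*I)/(x^3 - 4*x^2 + I*x^2 + 2*x - 4*I*x - 8)^2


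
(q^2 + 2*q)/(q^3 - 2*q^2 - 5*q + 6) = q/(q^2 - 4*q + 3)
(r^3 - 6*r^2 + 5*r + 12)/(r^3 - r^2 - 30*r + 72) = (r + 1)/(r + 6)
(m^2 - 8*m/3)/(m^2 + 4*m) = (m - 8/3)/(m + 4)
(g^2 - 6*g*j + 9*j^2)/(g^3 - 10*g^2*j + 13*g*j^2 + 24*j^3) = (g - 3*j)/(g^2 - 7*g*j - 8*j^2)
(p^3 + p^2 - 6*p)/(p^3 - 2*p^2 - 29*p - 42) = p*(p - 2)/(p^2 - 5*p - 14)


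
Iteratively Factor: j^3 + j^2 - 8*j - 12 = (j - 3)*(j^2 + 4*j + 4) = (j - 3)*(j + 2)*(j + 2)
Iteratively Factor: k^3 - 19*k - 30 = (k + 3)*(k^2 - 3*k - 10) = (k + 2)*(k + 3)*(k - 5)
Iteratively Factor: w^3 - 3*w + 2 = (w + 2)*(w^2 - 2*w + 1) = (w - 1)*(w + 2)*(w - 1)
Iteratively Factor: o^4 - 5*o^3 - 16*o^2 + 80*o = (o + 4)*(o^3 - 9*o^2 + 20*o) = o*(o + 4)*(o^2 - 9*o + 20) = o*(o - 4)*(o + 4)*(o - 5)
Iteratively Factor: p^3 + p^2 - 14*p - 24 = (p - 4)*(p^2 + 5*p + 6) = (p - 4)*(p + 3)*(p + 2)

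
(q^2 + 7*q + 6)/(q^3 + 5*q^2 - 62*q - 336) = (q + 1)/(q^2 - q - 56)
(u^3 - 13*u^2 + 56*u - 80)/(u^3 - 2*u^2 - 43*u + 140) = (u - 4)/(u + 7)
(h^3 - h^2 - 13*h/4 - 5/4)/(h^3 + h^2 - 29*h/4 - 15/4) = (h + 1)/(h + 3)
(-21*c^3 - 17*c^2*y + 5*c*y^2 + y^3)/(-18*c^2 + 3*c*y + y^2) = (7*c^2 + 8*c*y + y^2)/(6*c + y)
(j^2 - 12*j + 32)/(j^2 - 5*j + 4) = (j - 8)/(j - 1)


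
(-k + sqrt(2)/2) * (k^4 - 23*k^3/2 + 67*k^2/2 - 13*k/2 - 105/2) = -k^5 + sqrt(2)*k^4/2 + 23*k^4/2 - 67*k^3/2 - 23*sqrt(2)*k^3/4 + 13*k^2/2 + 67*sqrt(2)*k^2/4 - 13*sqrt(2)*k/4 + 105*k/2 - 105*sqrt(2)/4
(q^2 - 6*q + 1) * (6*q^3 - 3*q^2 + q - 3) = 6*q^5 - 39*q^4 + 25*q^3 - 12*q^2 + 19*q - 3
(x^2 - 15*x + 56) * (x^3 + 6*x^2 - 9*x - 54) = x^5 - 9*x^4 - 43*x^3 + 417*x^2 + 306*x - 3024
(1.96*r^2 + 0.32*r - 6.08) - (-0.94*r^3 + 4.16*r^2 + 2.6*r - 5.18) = 0.94*r^3 - 2.2*r^2 - 2.28*r - 0.9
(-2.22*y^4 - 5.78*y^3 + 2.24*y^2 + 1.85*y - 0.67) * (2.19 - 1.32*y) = 2.9304*y^5 + 2.7678*y^4 - 15.615*y^3 + 2.4636*y^2 + 4.9359*y - 1.4673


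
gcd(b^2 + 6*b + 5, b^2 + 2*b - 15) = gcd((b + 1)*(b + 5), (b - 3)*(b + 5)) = b + 5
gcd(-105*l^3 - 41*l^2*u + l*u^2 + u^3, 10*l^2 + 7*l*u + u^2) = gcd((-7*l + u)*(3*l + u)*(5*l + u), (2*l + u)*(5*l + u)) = 5*l + u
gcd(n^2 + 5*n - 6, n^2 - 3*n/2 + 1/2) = n - 1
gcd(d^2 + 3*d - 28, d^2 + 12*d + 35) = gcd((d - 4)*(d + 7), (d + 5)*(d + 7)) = d + 7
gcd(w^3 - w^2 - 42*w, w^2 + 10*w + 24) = w + 6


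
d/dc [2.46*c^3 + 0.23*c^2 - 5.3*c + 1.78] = 7.38*c^2 + 0.46*c - 5.3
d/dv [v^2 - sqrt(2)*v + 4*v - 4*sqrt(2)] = 2*v - sqrt(2) + 4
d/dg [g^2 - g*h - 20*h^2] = 2*g - h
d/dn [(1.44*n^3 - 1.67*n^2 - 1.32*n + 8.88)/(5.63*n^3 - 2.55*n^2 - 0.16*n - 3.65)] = (5.7301*n^4 + 14.4024*n^3 - 168.85*n^2 + 57.479*n + 6.2388)/(31.6969*n^6 - 28.713*n^5 + 4.7009*n^4 - 40.283*n^3 + 18.6406*n^2 + 1.168*n + 13.3225)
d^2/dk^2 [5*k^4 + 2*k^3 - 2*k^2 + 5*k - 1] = 60*k^2 + 12*k - 4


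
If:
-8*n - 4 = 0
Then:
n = -1/2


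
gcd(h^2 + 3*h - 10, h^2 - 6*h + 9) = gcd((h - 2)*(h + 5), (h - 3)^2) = 1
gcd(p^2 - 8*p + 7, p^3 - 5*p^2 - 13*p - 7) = p - 7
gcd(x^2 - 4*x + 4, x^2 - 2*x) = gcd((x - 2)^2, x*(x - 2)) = x - 2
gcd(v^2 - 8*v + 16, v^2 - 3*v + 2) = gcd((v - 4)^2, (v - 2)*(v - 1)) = 1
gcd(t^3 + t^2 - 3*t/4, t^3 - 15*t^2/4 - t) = t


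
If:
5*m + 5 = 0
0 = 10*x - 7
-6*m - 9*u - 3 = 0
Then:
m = -1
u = 1/3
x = 7/10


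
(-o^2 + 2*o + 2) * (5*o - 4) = -5*o^3 + 14*o^2 + 2*o - 8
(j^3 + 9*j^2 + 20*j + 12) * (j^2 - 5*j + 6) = j^5 + 4*j^4 - 19*j^3 - 34*j^2 + 60*j + 72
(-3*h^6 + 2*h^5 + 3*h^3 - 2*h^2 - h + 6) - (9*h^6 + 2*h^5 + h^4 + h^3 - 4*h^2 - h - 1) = -12*h^6 - h^4 + 2*h^3 + 2*h^2 + 7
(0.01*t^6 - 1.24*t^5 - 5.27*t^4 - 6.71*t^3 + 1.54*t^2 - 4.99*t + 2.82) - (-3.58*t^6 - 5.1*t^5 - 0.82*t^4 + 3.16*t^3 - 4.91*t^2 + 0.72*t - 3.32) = 3.59*t^6 + 3.86*t^5 - 4.45*t^4 - 9.87*t^3 + 6.45*t^2 - 5.71*t + 6.14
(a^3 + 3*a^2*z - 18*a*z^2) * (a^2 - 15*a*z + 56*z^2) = a^5 - 12*a^4*z - 7*a^3*z^2 + 438*a^2*z^3 - 1008*a*z^4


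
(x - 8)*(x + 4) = x^2 - 4*x - 32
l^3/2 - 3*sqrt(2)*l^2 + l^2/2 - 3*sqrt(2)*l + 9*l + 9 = (l/2 + 1/2)*(l - 3*sqrt(2))^2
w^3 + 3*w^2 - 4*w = w*(w - 1)*(w + 4)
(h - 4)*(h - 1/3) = h^2 - 13*h/3 + 4/3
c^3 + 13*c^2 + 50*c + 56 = (c + 2)*(c + 4)*(c + 7)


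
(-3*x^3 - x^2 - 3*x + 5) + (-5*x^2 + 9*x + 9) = -3*x^3 - 6*x^2 + 6*x + 14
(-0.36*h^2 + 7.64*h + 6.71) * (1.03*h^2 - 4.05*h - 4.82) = -0.3708*h^4 + 9.3272*h^3 - 22.2955*h^2 - 64.0003*h - 32.3422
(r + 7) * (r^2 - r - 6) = r^3 + 6*r^2 - 13*r - 42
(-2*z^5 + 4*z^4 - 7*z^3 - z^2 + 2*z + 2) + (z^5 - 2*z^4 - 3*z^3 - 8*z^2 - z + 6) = -z^5 + 2*z^4 - 10*z^3 - 9*z^2 + z + 8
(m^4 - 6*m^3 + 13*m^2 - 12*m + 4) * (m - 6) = m^5 - 12*m^4 + 49*m^3 - 90*m^2 + 76*m - 24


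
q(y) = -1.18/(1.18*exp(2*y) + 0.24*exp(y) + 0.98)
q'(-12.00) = 0.00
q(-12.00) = -1.20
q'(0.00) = 0.53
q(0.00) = -0.49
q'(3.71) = 0.00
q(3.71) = -0.00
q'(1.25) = 0.13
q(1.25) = -0.07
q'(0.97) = 0.21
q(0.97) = -0.12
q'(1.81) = 0.05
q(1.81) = -0.03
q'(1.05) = 0.18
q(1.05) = -0.10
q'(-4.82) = 0.00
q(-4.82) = -1.20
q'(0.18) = 0.49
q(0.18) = -0.40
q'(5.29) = 0.00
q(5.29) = -0.00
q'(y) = -1.18*(-2.36*exp(2*y) - 0.24*exp(y))/(1.18*exp(2*y) + 0.24*exp(y) + 0.98)^2 = (2.7848*exp(y) + 0.2832)*exp(y)/(1.18*exp(2*y) + 0.24*exp(y) + 0.98)^2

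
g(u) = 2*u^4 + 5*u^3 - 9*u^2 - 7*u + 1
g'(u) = 8*u^3 + 15*u^2 - 18*u - 7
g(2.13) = 34.74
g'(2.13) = 100.02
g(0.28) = -1.54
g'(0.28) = -10.69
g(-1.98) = -28.50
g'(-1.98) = 25.35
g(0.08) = 0.39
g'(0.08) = -8.34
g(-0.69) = 0.36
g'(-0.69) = 9.93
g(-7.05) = 2791.69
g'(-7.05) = -1937.78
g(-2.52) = -37.87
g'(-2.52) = 5.59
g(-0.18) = 1.94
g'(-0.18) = -3.32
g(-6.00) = 1231.00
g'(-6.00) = -1087.00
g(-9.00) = 8812.00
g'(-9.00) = -4462.00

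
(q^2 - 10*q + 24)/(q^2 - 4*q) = (q - 6)/q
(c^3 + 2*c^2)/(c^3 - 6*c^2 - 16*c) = c/(c - 8)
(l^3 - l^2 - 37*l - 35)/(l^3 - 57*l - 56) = (l^2 - 2*l - 35)/(l^2 - l - 56)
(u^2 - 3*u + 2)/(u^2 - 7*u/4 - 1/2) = 4*(u - 1)/(4*u + 1)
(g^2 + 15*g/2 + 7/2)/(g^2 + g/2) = (g + 7)/g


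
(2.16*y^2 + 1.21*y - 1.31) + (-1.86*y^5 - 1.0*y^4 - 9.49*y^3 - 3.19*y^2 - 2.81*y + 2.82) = -1.86*y^5 - 1.0*y^4 - 9.49*y^3 - 1.03*y^2 - 1.6*y + 1.51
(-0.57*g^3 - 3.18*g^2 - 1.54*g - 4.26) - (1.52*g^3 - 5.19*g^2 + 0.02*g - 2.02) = -2.09*g^3 + 2.01*g^2 - 1.56*g - 2.24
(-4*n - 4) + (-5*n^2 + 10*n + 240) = -5*n^2 + 6*n + 236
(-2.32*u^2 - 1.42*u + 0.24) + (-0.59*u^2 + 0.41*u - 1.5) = -2.91*u^2 - 1.01*u - 1.26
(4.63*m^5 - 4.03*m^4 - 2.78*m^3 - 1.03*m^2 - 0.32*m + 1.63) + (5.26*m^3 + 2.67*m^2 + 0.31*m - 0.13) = 4.63*m^5 - 4.03*m^4 + 2.48*m^3 + 1.64*m^2 - 0.01*m + 1.5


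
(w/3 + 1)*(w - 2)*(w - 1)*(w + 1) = w^4/3 + w^3/3 - 7*w^2/3 - w/3 + 2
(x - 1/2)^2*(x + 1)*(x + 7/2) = x^4 + 7*x^3/2 - 3*x^2/4 - 19*x/8 + 7/8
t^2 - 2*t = t*(t - 2)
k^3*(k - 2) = k^4 - 2*k^3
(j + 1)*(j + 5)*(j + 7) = j^3 + 13*j^2 + 47*j + 35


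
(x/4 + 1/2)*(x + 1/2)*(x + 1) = x^3/4 + 7*x^2/8 + 7*x/8 + 1/4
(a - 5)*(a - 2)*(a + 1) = a^3 - 6*a^2 + 3*a + 10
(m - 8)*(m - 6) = m^2 - 14*m + 48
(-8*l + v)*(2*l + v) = -16*l^2 - 6*l*v + v^2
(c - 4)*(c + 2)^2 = c^3 - 12*c - 16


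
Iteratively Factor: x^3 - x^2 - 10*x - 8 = (x + 1)*(x^2 - 2*x - 8) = (x - 4)*(x + 1)*(x + 2)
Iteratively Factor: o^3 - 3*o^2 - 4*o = (o)*(o^2 - 3*o - 4) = o*(o - 4)*(o + 1)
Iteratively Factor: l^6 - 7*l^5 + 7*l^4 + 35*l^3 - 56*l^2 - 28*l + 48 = (l + 2)*(l^5 - 9*l^4 + 25*l^3 - 15*l^2 - 26*l + 24) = (l - 1)*(l + 2)*(l^4 - 8*l^3 + 17*l^2 + 2*l - 24) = (l - 3)*(l - 1)*(l + 2)*(l^3 - 5*l^2 + 2*l + 8) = (l - 3)*(l - 1)*(l + 1)*(l + 2)*(l^2 - 6*l + 8) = (l - 3)*(l - 2)*(l - 1)*(l + 1)*(l + 2)*(l - 4)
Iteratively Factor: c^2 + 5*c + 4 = (c + 1)*(c + 4)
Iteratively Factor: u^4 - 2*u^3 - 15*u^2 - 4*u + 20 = (u - 1)*(u^3 - u^2 - 16*u - 20) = (u - 1)*(u + 2)*(u^2 - 3*u - 10) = (u - 5)*(u - 1)*(u + 2)*(u + 2)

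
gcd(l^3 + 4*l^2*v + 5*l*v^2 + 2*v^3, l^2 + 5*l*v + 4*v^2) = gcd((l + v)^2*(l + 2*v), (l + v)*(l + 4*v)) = l + v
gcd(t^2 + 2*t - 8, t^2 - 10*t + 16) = t - 2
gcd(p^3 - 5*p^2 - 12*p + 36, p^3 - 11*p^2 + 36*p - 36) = p^2 - 8*p + 12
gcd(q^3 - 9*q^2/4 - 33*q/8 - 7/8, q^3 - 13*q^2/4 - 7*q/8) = q^2 - 13*q/4 - 7/8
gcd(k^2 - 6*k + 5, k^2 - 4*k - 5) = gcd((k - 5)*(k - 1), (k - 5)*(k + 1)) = k - 5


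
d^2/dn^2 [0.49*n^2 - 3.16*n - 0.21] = 0.980000000000000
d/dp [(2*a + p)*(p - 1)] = 2*a + 2*p - 1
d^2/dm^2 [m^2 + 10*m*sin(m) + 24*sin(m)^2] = -10*m*sin(m) - 96*sin(m)^2 + 20*cos(m) + 50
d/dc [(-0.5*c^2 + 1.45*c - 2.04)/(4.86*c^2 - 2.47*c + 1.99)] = (-5.812*c^2 + 17.8388*c - 2.1533)/(23.6196*c^4 - 24.0084*c^3 + 25.4437*c^2 - 9.8306*c + 3.9601)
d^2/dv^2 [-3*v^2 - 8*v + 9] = -6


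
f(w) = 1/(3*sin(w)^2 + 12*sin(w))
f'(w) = (-6*sin(w)*cos(w) - 12*cos(w))/(3*sin(w)^2 + 12*sin(w))^2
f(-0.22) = -0.40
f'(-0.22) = -1.70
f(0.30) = 0.26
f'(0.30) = -0.91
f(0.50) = 0.16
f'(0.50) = -0.31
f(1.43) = 0.07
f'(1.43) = -0.01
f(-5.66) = 0.12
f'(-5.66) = -0.20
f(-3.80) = 0.12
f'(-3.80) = 0.17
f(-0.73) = -0.15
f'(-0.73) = -0.13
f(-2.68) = -0.21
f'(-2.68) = 0.37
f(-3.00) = -0.61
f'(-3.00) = 4.14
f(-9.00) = -0.23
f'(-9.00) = 0.44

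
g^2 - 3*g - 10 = (g - 5)*(g + 2)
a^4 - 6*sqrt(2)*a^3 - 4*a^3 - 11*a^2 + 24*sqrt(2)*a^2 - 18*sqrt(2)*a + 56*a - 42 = (a - 3)*(a - 1)*(a - 7*sqrt(2))*(a + sqrt(2))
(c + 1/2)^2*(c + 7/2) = c^3 + 9*c^2/2 + 15*c/4 + 7/8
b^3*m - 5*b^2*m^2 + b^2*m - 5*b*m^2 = b*(b - 5*m)*(b*m + m)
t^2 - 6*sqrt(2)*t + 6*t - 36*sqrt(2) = (t + 6)*(t - 6*sqrt(2))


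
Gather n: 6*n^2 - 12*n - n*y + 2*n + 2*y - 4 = 6*n^2 + n*(-y - 10) + 2*y - 4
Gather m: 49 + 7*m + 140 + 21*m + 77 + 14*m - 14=42*m + 252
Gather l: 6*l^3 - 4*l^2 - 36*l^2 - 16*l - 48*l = 6*l^3 - 40*l^2 - 64*l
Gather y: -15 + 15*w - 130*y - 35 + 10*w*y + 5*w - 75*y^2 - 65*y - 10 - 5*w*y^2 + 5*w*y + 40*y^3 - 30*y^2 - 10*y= 20*w + 40*y^3 + y^2*(-5*w - 105) + y*(15*w - 205) - 60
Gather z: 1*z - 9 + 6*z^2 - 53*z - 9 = 6*z^2 - 52*z - 18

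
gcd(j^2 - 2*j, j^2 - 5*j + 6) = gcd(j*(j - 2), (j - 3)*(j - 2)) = j - 2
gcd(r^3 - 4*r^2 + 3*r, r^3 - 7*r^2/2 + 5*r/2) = r^2 - r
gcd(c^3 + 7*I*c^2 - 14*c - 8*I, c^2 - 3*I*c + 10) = c + 2*I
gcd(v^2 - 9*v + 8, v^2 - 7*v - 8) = v - 8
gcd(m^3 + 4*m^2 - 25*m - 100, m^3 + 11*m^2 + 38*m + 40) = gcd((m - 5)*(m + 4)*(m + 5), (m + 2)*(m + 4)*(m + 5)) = m^2 + 9*m + 20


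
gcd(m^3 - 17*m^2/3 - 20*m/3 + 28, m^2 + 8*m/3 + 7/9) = m + 7/3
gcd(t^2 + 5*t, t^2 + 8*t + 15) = t + 5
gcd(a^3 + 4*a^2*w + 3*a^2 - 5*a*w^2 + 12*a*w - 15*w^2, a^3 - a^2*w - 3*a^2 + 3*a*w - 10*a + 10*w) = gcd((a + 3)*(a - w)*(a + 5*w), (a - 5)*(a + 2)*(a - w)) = -a + w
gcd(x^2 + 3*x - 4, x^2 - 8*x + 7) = x - 1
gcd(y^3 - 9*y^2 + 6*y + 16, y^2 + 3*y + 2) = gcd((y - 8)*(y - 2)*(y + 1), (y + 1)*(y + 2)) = y + 1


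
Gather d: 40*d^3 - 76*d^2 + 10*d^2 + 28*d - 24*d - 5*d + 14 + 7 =40*d^3 - 66*d^2 - d + 21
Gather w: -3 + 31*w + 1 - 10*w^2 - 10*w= -10*w^2 + 21*w - 2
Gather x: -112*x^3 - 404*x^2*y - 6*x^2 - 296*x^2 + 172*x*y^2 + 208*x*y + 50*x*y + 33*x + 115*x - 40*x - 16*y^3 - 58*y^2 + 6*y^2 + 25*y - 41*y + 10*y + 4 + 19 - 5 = -112*x^3 + x^2*(-404*y - 302) + x*(172*y^2 + 258*y + 108) - 16*y^3 - 52*y^2 - 6*y + 18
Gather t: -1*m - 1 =-m - 1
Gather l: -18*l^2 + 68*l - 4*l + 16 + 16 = -18*l^2 + 64*l + 32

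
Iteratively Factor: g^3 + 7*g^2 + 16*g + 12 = (g + 2)*(g^2 + 5*g + 6) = (g + 2)*(g + 3)*(g + 2)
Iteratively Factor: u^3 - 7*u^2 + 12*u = (u - 3)*(u^2 - 4*u) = u*(u - 3)*(u - 4)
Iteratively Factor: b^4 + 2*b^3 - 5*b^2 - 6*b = (b + 1)*(b^3 + b^2 - 6*b) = b*(b + 1)*(b^2 + b - 6) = b*(b + 1)*(b + 3)*(b - 2)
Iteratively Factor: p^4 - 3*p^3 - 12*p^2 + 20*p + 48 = (p + 2)*(p^3 - 5*p^2 - 2*p + 24) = (p + 2)^2*(p^2 - 7*p + 12) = (p - 3)*(p + 2)^2*(p - 4)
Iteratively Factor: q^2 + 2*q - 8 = (q - 2)*(q + 4)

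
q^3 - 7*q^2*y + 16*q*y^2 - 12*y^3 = (q - 3*y)*(q - 2*y)^2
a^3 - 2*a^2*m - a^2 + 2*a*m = a*(a - 1)*(a - 2*m)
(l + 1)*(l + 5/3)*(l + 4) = l^3 + 20*l^2/3 + 37*l/3 + 20/3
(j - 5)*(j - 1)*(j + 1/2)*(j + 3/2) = j^4 - 4*j^3 - 25*j^2/4 + 11*j/2 + 15/4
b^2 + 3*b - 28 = (b - 4)*(b + 7)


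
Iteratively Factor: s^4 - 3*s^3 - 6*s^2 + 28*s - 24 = (s - 2)*(s^3 - s^2 - 8*s + 12) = (s - 2)^2*(s^2 + s - 6) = (s - 2)^3*(s + 3)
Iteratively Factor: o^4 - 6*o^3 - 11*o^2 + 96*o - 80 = (o - 4)*(o^3 - 2*o^2 - 19*o + 20) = (o - 5)*(o - 4)*(o^2 + 3*o - 4) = (o - 5)*(o - 4)*(o + 4)*(o - 1)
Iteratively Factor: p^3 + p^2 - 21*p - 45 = (p - 5)*(p^2 + 6*p + 9) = (p - 5)*(p + 3)*(p + 3)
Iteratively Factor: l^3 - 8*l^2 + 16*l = (l)*(l^2 - 8*l + 16) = l*(l - 4)*(l - 4)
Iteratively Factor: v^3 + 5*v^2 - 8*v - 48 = (v - 3)*(v^2 + 8*v + 16) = (v - 3)*(v + 4)*(v + 4)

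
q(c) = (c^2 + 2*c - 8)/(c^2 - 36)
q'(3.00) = -0.35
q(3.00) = -0.26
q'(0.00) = -0.06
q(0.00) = 0.22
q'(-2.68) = 0.08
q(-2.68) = 0.21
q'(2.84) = -0.32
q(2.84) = -0.21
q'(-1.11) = -0.01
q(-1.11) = 0.26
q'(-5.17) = 1.91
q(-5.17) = -0.90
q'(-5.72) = 16.98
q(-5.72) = -4.05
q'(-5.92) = 208.31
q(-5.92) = -15.95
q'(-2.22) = 0.04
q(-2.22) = 0.24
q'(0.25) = -0.07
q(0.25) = 0.21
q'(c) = -2*c*(c^2 + 2*c - 8)/(c^2 - 36)^2 + (2*c + 2)/(c^2 - 36)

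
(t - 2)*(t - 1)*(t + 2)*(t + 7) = t^4 + 6*t^3 - 11*t^2 - 24*t + 28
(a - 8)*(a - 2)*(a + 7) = a^3 - 3*a^2 - 54*a + 112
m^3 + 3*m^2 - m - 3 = (m - 1)*(m + 1)*(m + 3)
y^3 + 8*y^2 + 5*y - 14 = (y - 1)*(y + 2)*(y + 7)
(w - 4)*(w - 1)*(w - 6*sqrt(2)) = w^3 - 6*sqrt(2)*w^2 - 5*w^2 + 4*w + 30*sqrt(2)*w - 24*sqrt(2)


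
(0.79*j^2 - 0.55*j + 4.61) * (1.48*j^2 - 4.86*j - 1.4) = 1.1692*j^4 - 4.6534*j^3 + 8.3898*j^2 - 21.6346*j - 6.454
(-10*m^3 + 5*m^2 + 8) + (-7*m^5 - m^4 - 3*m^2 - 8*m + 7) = -7*m^5 - m^4 - 10*m^3 + 2*m^2 - 8*m + 15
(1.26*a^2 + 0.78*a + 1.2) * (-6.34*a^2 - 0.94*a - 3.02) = -7.9884*a^4 - 6.1296*a^3 - 12.1464*a^2 - 3.4836*a - 3.624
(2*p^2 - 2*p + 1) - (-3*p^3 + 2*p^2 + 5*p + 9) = 3*p^3 - 7*p - 8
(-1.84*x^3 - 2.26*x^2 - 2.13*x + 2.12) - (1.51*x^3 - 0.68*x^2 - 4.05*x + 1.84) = -3.35*x^3 - 1.58*x^2 + 1.92*x + 0.28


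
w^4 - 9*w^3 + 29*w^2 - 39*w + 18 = (w - 3)^2*(w - 2)*(w - 1)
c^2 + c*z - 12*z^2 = (c - 3*z)*(c + 4*z)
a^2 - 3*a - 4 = (a - 4)*(a + 1)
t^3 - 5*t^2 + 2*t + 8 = (t - 4)*(t - 2)*(t + 1)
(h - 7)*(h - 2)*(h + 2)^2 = h^4 - 5*h^3 - 18*h^2 + 20*h + 56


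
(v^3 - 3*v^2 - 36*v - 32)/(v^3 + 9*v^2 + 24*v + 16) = (v - 8)/(v + 4)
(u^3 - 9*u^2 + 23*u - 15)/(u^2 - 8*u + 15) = u - 1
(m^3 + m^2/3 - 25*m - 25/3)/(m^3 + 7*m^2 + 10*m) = (3*m^2 - 14*m - 5)/(3*m*(m + 2))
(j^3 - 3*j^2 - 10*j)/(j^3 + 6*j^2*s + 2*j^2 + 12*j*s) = (j - 5)/(j + 6*s)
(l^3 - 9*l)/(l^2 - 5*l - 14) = l*(9 - l^2)/(-l^2 + 5*l + 14)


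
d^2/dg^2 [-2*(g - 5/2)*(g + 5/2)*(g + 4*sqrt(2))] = -12*g - 16*sqrt(2)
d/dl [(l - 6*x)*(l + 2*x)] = 2*l - 4*x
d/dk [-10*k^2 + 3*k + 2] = 3 - 20*k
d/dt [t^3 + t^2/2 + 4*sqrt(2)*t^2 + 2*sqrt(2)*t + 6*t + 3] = 3*t^2 + t + 8*sqrt(2)*t + 2*sqrt(2) + 6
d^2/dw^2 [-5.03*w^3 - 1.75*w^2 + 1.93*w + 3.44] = -30.18*w - 3.5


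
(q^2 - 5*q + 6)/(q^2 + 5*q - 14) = (q - 3)/(q + 7)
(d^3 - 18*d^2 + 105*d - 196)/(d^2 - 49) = (d^2 - 11*d + 28)/(d + 7)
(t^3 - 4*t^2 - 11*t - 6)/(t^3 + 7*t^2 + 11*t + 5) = (t - 6)/(t + 5)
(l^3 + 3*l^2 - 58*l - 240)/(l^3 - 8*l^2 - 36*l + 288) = (l + 5)/(l - 6)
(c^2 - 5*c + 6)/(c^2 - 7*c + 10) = (c - 3)/(c - 5)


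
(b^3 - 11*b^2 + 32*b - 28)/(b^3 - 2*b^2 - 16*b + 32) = (b^2 - 9*b + 14)/(b^2 - 16)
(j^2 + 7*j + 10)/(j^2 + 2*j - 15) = (j + 2)/(j - 3)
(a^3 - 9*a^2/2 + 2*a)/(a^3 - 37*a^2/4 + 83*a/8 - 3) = 4*a*(a - 4)/(4*a^2 - 35*a + 24)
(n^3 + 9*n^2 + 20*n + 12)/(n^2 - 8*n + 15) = (n^3 + 9*n^2 + 20*n + 12)/(n^2 - 8*n + 15)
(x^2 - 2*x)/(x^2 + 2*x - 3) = x*(x - 2)/(x^2 + 2*x - 3)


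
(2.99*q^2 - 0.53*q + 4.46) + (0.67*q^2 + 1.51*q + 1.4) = 3.66*q^2 + 0.98*q + 5.86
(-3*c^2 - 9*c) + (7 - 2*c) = -3*c^2 - 11*c + 7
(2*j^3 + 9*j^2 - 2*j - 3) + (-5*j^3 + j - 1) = -3*j^3 + 9*j^2 - j - 4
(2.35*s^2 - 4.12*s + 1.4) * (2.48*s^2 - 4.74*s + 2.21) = 5.828*s^4 - 21.3566*s^3 + 28.1943*s^2 - 15.7412*s + 3.094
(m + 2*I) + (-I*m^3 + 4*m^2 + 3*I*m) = -I*m^3 + 4*m^2 + m + 3*I*m + 2*I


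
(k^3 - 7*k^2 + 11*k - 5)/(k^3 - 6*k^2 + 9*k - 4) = (k - 5)/(k - 4)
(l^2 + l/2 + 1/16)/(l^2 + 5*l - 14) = (l^2 + l/2 + 1/16)/(l^2 + 5*l - 14)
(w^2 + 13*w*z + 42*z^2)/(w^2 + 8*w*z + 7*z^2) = (w + 6*z)/(w + z)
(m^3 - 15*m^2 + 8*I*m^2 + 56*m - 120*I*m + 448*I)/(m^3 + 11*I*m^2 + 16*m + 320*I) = (m^2 - 15*m + 56)/(m^2 + 3*I*m + 40)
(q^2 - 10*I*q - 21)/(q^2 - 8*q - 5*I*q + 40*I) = (q^2 - 10*I*q - 21)/(q^2 - 8*q - 5*I*q + 40*I)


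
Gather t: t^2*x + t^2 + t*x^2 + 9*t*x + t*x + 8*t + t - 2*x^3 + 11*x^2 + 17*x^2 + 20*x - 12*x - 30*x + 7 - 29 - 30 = t^2*(x + 1) + t*(x^2 + 10*x + 9) - 2*x^3 + 28*x^2 - 22*x - 52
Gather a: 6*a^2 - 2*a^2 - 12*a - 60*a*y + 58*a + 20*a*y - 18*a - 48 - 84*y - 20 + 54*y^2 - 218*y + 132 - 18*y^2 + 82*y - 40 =4*a^2 + a*(28 - 40*y) + 36*y^2 - 220*y + 24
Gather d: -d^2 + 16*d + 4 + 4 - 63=-d^2 + 16*d - 55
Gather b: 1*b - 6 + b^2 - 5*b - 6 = b^2 - 4*b - 12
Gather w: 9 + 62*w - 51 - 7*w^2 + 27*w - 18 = -7*w^2 + 89*w - 60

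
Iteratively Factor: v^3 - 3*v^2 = (v)*(v^2 - 3*v) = v^2*(v - 3)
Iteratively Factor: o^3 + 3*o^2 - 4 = (o + 2)*(o^2 + o - 2) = (o - 1)*(o + 2)*(o + 2)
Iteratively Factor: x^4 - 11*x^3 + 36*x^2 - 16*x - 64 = (x - 4)*(x^3 - 7*x^2 + 8*x + 16) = (x - 4)^2*(x^2 - 3*x - 4) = (x - 4)^2*(x + 1)*(x - 4)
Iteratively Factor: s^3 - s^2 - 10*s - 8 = (s + 1)*(s^2 - 2*s - 8) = (s - 4)*(s + 1)*(s + 2)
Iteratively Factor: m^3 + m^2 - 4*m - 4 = (m - 2)*(m^2 + 3*m + 2) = (m - 2)*(m + 1)*(m + 2)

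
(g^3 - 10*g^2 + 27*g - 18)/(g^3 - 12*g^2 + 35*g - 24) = (g - 6)/(g - 8)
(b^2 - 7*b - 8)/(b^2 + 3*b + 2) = (b - 8)/(b + 2)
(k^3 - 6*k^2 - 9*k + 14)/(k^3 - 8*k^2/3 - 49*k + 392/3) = 3*(k^2 + k - 2)/(3*k^2 + 13*k - 56)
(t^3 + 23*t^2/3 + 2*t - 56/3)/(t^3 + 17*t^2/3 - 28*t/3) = (t + 2)/t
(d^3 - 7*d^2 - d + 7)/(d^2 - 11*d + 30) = (d^3 - 7*d^2 - d + 7)/(d^2 - 11*d + 30)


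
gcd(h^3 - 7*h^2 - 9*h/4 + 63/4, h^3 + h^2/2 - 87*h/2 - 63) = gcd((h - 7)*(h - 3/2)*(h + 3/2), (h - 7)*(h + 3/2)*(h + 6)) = h^2 - 11*h/2 - 21/2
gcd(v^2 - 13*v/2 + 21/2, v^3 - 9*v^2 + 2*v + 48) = v - 3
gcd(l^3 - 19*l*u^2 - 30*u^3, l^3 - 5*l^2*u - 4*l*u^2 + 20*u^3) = -l^2 + 3*l*u + 10*u^2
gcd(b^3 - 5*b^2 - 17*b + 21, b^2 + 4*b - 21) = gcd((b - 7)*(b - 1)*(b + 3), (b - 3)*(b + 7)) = 1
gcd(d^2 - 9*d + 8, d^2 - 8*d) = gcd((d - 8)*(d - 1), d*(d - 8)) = d - 8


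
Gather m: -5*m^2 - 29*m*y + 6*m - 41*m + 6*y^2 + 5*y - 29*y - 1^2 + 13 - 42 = -5*m^2 + m*(-29*y - 35) + 6*y^2 - 24*y - 30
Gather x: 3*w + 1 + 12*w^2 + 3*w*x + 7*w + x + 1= 12*w^2 + 10*w + x*(3*w + 1) + 2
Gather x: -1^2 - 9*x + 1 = -9*x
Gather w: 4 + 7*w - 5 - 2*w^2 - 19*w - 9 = -2*w^2 - 12*w - 10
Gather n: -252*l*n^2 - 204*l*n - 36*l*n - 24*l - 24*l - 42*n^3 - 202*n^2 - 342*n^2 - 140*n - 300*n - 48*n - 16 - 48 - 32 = -48*l - 42*n^3 + n^2*(-252*l - 544) + n*(-240*l - 488) - 96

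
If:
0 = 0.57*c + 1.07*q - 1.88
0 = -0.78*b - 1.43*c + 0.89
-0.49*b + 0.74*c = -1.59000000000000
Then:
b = 2.29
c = -0.63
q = 2.09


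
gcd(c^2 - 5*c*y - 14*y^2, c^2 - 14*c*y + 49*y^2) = -c + 7*y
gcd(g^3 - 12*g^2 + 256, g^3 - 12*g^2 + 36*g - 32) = g - 8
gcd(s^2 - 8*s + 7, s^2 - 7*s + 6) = s - 1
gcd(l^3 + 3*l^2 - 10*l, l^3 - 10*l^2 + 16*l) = l^2 - 2*l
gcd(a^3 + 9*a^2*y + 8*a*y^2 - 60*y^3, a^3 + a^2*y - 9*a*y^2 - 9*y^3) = 1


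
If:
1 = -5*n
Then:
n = -1/5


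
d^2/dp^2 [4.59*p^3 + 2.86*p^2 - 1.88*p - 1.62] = 27.54*p + 5.72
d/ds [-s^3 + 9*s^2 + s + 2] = -3*s^2 + 18*s + 1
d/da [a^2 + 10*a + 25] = 2*a + 10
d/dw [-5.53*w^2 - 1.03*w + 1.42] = -11.06*w - 1.03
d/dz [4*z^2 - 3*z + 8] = 8*z - 3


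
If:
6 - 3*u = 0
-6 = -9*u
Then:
No Solution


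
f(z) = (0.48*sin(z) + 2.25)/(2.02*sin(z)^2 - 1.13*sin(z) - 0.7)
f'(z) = (-4.04*sin(z)*cos(z) + 1.13*cos(z))*(0.48*sin(z) + 2.25)/(2.02*sin(z)^2 - 1.13*sin(z) - 0.7)^2 + 0.48*cos(z)/(2.02*sin(z)^2 - 1.13*sin(z) - 0.7) = (-0.9696*sin(z)^2 - 9.09*sin(z) + 2.2065)*cos(z)/(4.0804*sin(z)^4 - 4.5652*sin(z)^3 - 1.5511*sin(z)^2 + 1.582*sin(z) + 0.49)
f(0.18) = -2.79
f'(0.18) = 0.77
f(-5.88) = -2.93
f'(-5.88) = -2.00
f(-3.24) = -2.90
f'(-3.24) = -2.07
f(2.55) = -3.59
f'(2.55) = 5.33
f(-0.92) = 1.26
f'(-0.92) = 2.45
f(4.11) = 1.16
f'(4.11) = -1.99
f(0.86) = -6.60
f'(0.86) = -21.77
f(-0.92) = 1.26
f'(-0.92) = 2.45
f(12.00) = 4.08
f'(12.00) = 24.12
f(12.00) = 4.08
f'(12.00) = 24.12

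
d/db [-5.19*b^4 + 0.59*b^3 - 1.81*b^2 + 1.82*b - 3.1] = -20.76*b^3 + 1.77*b^2 - 3.62*b + 1.82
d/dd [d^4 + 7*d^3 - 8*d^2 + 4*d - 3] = 4*d^3 + 21*d^2 - 16*d + 4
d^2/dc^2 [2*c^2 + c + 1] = 4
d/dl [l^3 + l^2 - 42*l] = 3*l^2 + 2*l - 42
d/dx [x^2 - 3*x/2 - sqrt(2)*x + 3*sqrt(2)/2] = 2*x - 3/2 - sqrt(2)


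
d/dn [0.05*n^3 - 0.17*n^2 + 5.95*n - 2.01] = 0.15*n^2 - 0.34*n + 5.95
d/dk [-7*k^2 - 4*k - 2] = -14*k - 4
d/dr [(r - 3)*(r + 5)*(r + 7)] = 3*r^2 + 18*r - 1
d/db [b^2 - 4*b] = 2*b - 4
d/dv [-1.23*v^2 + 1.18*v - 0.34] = 1.18 - 2.46*v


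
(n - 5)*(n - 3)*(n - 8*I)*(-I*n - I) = -I*n^4 - 8*n^3 + 7*I*n^3 + 56*n^2 - 7*I*n^2 - 56*n - 15*I*n - 120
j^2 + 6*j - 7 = (j - 1)*(j + 7)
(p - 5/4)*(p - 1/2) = p^2 - 7*p/4 + 5/8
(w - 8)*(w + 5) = w^2 - 3*w - 40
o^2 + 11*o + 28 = (o + 4)*(o + 7)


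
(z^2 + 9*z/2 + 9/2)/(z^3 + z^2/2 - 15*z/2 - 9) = (z + 3)/(z^2 - z - 6)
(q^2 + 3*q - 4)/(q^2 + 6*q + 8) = (q - 1)/(q + 2)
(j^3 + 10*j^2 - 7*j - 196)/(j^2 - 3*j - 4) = (j^2 + 14*j + 49)/(j + 1)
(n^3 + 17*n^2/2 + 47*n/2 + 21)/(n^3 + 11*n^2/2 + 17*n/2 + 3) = (2*n + 7)/(2*n + 1)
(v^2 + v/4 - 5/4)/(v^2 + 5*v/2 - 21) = (4*v^2 + v - 5)/(2*(2*v^2 + 5*v - 42))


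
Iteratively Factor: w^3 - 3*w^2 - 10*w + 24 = (w - 2)*(w^2 - w - 12) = (w - 4)*(w - 2)*(w + 3)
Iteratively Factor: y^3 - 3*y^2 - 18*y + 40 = (y + 4)*(y^2 - 7*y + 10) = (y - 5)*(y + 4)*(y - 2)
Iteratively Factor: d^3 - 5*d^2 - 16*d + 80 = (d - 5)*(d^2 - 16) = (d - 5)*(d + 4)*(d - 4)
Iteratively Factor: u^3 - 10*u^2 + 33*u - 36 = (u - 3)*(u^2 - 7*u + 12) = (u - 4)*(u - 3)*(u - 3)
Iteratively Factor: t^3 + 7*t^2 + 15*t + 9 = (t + 1)*(t^2 + 6*t + 9) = (t + 1)*(t + 3)*(t + 3)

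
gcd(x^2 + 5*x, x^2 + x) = x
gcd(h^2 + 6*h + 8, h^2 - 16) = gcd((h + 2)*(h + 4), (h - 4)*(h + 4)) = h + 4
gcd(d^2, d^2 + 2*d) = d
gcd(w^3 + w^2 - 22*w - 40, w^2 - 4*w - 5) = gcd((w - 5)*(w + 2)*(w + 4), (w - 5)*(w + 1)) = w - 5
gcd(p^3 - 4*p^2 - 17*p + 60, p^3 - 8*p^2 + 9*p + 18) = p - 3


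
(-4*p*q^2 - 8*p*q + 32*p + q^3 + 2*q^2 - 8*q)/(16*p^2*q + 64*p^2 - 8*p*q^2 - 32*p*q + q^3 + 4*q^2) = (2 - q)/(4*p - q)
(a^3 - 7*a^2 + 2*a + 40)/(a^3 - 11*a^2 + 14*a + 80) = (a - 4)/(a - 8)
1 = 1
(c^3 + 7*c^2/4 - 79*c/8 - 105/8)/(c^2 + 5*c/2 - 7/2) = (4*c^2 - 7*c - 15)/(4*(c - 1))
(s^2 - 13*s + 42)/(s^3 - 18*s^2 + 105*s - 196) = (s - 6)/(s^2 - 11*s + 28)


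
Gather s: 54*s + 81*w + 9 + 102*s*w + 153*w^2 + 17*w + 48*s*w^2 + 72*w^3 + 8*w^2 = s*(48*w^2 + 102*w + 54) + 72*w^3 + 161*w^2 + 98*w + 9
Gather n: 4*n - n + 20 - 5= 3*n + 15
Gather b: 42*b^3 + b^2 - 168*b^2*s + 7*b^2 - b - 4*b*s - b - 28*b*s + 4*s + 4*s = 42*b^3 + b^2*(8 - 168*s) + b*(-32*s - 2) + 8*s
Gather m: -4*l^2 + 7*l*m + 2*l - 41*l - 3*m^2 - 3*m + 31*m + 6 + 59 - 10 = -4*l^2 - 39*l - 3*m^2 + m*(7*l + 28) + 55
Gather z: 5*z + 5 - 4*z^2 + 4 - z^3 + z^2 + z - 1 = -z^3 - 3*z^2 + 6*z + 8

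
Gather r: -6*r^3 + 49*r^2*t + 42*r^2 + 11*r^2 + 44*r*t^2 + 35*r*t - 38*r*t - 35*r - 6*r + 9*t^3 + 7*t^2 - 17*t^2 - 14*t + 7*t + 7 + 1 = -6*r^3 + r^2*(49*t + 53) + r*(44*t^2 - 3*t - 41) + 9*t^3 - 10*t^2 - 7*t + 8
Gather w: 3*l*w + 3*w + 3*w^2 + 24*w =3*w^2 + w*(3*l + 27)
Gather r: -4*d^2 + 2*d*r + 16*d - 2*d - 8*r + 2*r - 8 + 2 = -4*d^2 + 14*d + r*(2*d - 6) - 6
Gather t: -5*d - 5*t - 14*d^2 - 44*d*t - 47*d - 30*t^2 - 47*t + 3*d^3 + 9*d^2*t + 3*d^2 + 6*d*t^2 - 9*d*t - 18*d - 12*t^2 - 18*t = 3*d^3 - 11*d^2 - 70*d + t^2*(6*d - 42) + t*(9*d^2 - 53*d - 70)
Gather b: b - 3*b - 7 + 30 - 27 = -2*b - 4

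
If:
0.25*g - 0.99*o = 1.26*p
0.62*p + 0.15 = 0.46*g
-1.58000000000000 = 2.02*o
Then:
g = 1.58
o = -0.78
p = 0.93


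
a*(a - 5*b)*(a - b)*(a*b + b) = a^4*b - 6*a^3*b^2 + a^3*b + 5*a^2*b^3 - 6*a^2*b^2 + 5*a*b^3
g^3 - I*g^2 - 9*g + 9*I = (g - 3)*(g + 3)*(g - I)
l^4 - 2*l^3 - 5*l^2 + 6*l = l*(l - 3)*(l - 1)*(l + 2)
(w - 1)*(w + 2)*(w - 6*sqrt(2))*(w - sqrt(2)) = w^4 - 7*sqrt(2)*w^3 + w^3 - 7*sqrt(2)*w^2 + 10*w^2 + 12*w + 14*sqrt(2)*w - 24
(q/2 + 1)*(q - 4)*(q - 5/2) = q^3/2 - 9*q^2/4 - 3*q/2 + 10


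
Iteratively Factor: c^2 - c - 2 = (c + 1)*(c - 2)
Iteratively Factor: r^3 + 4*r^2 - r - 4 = (r - 1)*(r^2 + 5*r + 4) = (r - 1)*(r + 4)*(r + 1)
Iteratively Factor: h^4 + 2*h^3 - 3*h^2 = (h - 1)*(h^3 + 3*h^2) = h*(h - 1)*(h^2 + 3*h) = h*(h - 1)*(h + 3)*(h)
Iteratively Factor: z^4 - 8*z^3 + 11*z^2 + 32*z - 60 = (z - 2)*(z^3 - 6*z^2 - z + 30) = (z - 3)*(z - 2)*(z^2 - 3*z - 10) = (z - 3)*(z - 2)*(z + 2)*(z - 5)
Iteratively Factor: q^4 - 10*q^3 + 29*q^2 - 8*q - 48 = (q - 4)*(q^3 - 6*q^2 + 5*q + 12) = (q - 4)*(q - 3)*(q^2 - 3*q - 4) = (q - 4)*(q - 3)*(q + 1)*(q - 4)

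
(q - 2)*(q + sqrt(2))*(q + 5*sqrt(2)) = q^3 - 2*q^2 + 6*sqrt(2)*q^2 - 12*sqrt(2)*q + 10*q - 20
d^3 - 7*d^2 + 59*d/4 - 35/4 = (d - 7/2)*(d - 5/2)*(d - 1)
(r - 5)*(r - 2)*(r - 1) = r^3 - 8*r^2 + 17*r - 10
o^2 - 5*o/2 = o*(o - 5/2)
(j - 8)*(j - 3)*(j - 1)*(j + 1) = j^4 - 11*j^3 + 23*j^2 + 11*j - 24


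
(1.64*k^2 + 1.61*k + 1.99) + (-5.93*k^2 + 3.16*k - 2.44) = -4.29*k^2 + 4.77*k - 0.45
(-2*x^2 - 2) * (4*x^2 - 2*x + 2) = -8*x^4 + 4*x^3 - 12*x^2 + 4*x - 4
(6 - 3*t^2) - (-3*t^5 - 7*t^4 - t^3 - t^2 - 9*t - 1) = 3*t^5 + 7*t^4 + t^3 - 2*t^2 + 9*t + 7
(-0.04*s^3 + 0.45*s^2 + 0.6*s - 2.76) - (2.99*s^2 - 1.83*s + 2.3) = -0.04*s^3 - 2.54*s^2 + 2.43*s - 5.06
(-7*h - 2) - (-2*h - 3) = 1 - 5*h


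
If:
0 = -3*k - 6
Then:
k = -2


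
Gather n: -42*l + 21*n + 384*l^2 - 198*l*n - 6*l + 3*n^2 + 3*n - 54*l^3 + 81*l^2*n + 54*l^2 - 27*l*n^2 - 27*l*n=-54*l^3 + 438*l^2 - 48*l + n^2*(3 - 27*l) + n*(81*l^2 - 225*l + 24)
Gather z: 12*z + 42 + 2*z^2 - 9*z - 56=2*z^2 + 3*z - 14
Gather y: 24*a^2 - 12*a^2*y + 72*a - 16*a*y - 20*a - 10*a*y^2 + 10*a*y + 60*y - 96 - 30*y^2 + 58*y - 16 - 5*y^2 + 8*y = 24*a^2 + 52*a + y^2*(-10*a - 35) + y*(-12*a^2 - 6*a + 126) - 112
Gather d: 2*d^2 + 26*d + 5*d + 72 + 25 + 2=2*d^2 + 31*d + 99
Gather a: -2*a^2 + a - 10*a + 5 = -2*a^2 - 9*a + 5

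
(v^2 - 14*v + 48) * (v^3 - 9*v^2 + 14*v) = v^5 - 23*v^4 + 188*v^3 - 628*v^2 + 672*v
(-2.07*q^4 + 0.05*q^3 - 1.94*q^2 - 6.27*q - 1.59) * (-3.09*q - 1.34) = 6.3963*q^5 + 2.6193*q^4 + 5.9276*q^3 + 21.9739*q^2 + 13.3149*q + 2.1306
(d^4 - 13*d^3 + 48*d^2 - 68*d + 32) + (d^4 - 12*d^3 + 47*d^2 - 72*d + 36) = 2*d^4 - 25*d^3 + 95*d^2 - 140*d + 68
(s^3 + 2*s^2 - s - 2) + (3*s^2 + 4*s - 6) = s^3 + 5*s^2 + 3*s - 8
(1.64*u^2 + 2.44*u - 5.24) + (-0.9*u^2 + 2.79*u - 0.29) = 0.74*u^2 + 5.23*u - 5.53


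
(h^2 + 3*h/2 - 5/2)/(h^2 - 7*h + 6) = (h + 5/2)/(h - 6)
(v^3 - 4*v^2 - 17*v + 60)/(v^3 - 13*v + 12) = (v - 5)/(v - 1)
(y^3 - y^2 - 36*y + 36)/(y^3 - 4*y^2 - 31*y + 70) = (y^3 - y^2 - 36*y + 36)/(y^3 - 4*y^2 - 31*y + 70)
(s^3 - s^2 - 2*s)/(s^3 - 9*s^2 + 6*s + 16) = s/(s - 8)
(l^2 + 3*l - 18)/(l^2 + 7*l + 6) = (l - 3)/(l + 1)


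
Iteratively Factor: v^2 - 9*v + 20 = (v - 5)*(v - 4)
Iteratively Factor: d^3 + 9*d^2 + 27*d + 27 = (d + 3)*(d^2 + 6*d + 9) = (d + 3)^2*(d + 3)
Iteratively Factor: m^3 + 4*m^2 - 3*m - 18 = (m + 3)*(m^2 + m - 6) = (m - 2)*(m + 3)*(m + 3)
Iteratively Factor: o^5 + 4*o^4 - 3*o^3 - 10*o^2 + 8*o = (o + 2)*(o^4 + 2*o^3 - 7*o^2 + 4*o) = (o - 1)*(o + 2)*(o^3 + 3*o^2 - 4*o) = (o - 1)*(o + 2)*(o + 4)*(o^2 - o) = o*(o - 1)*(o + 2)*(o + 4)*(o - 1)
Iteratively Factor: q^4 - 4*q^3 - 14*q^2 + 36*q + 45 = (q - 5)*(q^3 + q^2 - 9*q - 9) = (q - 5)*(q + 1)*(q^2 - 9) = (q - 5)*(q - 3)*(q + 1)*(q + 3)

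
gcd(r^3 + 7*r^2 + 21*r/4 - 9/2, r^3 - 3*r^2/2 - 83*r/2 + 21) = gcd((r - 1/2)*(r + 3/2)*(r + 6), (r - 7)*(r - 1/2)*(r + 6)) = r^2 + 11*r/2 - 3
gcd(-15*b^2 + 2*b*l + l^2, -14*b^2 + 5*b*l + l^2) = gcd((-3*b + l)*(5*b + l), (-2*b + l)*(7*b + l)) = 1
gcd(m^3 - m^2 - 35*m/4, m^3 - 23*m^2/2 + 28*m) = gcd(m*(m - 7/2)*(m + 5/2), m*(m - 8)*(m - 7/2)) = m^2 - 7*m/2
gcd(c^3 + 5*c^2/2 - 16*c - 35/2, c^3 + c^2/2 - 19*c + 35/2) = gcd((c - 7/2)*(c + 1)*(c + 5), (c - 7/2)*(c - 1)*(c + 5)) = c^2 + 3*c/2 - 35/2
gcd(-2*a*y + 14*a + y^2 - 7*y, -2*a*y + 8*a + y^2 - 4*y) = -2*a + y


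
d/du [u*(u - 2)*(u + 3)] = 3*u^2 + 2*u - 6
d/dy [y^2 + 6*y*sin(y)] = 6*y*cos(y) + 2*y + 6*sin(y)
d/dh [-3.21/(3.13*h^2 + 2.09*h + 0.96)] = (20.0946*h + 6.7089)/(3.13*h^2 + 2.09*h + 0.96)^2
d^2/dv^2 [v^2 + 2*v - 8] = 2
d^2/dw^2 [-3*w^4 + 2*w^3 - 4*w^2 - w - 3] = -36*w^2 + 12*w - 8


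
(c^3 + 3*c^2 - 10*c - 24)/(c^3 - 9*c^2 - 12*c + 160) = (c^2 - c - 6)/(c^2 - 13*c + 40)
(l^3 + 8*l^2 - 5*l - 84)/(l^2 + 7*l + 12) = (l^2 + 4*l - 21)/(l + 3)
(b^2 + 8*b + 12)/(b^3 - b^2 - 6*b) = (b + 6)/(b*(b - 3))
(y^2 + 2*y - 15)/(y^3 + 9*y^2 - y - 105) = 1/(y + 7)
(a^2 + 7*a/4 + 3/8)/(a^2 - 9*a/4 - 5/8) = (2*a + 3)/(2*a - 5)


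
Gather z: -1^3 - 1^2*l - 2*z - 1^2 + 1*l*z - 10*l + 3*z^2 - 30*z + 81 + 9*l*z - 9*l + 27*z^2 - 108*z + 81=-20*l + 30*z^2 + z*(10*l - 140) + 160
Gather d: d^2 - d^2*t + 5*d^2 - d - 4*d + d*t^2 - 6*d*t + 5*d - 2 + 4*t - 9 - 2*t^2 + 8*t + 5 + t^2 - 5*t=d^2*(6 - t) + d*(t^2 - 6*t) - t^2 + 7*t - 6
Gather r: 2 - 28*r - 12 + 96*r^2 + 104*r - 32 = 96*r^2 + 76*r - 42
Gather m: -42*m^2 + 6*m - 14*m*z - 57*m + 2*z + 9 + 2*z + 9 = -42*m^2 + m*(-14*z - 51) + 4*z + 18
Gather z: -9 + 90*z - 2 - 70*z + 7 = 20*z - 4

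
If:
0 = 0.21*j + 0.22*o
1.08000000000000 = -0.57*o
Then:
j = 1.98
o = -1.89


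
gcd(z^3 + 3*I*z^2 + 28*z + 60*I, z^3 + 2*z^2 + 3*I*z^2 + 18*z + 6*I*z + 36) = z + 6*I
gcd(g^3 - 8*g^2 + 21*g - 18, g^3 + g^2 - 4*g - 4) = g - 2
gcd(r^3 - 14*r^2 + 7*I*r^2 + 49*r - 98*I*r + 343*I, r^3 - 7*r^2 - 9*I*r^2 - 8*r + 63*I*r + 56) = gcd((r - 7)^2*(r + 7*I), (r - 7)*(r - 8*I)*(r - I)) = r - 7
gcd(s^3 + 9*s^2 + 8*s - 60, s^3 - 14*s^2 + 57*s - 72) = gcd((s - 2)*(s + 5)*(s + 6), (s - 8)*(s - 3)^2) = 1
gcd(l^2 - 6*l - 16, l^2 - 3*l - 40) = l - 8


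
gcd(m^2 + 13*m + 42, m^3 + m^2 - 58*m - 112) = m + 7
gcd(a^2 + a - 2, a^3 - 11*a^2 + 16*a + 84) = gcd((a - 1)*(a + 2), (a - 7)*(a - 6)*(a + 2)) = a + 2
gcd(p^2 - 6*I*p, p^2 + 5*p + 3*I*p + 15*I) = 1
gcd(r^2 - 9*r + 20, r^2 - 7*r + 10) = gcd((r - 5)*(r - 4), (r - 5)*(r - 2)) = r - 5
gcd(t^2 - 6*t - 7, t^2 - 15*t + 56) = t - 7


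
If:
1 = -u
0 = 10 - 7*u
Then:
No Solution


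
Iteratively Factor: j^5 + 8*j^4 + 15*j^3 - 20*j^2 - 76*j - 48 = (j - 2)*(j^4 + 10*j^3 + 35*j^2 + 50*j + 24) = (j - 2)*(j + 4)*(j^3 + 6*j^2 + 11*j + 6) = (j - 2)*(j + 3)*(j + 4)*(j^2 + 3*j + 2) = (j - 2)*(j + 1)*(j + 3)*(j + 4)*(j + 2)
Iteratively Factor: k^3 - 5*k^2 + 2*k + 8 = (k - 2)*(k^2 - 3*k - 4) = (k - 4)*(k - 2)*(k + 1)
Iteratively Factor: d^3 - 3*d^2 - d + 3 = (d - 3)*(d^2 - 1) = (d - 3)*(d + 1)*(d - 1)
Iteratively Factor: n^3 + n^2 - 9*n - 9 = (n + 1)*(n^2 - 9) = (n - 3)*(n + 1)*(n + 3)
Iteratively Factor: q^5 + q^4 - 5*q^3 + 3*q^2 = (q - 1)*(q^4 + 2*q^3 - 3*q^2) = q*(q - 1)*(q^3 + 2*q^2 - 3*q) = q*(q - 1)*(q + 3)*(q^2 - q) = q^2*(q - 1)*(q + 3)*(q - 1)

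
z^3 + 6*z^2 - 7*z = z*(z - 1)*(z + 7)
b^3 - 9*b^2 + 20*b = b*(b - 5)*(b - 4)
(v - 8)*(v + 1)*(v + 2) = v^3 - 5*v^2 - 22*v - 16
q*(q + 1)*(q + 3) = q^3 + 4*q^2 + 3*q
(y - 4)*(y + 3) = y^2 - y - 12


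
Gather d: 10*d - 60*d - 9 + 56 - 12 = 35 - 50*d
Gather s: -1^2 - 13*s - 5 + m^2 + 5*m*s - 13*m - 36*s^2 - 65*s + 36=m^2 - 13*m - 36*s^2 + s*(5*m - 78) + 30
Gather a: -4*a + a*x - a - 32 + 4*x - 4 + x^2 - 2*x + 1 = a*(x - 5) + x^2 + 2*x - 35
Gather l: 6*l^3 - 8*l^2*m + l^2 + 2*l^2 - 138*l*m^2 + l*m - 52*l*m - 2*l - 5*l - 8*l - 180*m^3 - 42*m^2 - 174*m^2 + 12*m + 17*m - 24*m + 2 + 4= 6*l^3 + l^2*(3 - 8*m) + l*(-138*m^2 - 51*m - 15) - 180*m^3 - 216*m^2 + 5*m + 6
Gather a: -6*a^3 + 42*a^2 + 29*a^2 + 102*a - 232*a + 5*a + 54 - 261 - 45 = -6*a^3 + 71*a^2 - 125*a - 252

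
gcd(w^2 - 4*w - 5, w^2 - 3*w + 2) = 1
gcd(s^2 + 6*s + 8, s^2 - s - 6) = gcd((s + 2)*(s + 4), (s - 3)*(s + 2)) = s + 2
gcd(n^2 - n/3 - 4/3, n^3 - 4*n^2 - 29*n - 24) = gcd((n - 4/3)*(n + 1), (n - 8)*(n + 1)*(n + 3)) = n + 1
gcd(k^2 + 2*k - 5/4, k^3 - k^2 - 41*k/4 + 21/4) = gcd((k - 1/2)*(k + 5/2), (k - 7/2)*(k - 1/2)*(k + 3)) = k - 1/2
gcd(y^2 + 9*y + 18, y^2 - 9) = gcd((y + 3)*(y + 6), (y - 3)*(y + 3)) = y + 3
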